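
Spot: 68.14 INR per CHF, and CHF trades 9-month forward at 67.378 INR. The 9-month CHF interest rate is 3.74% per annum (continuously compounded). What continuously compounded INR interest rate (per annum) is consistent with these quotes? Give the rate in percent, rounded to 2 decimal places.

2.24%

T = 9/12 years.
CIP gives F = S · g_INR/g_CHF, so g_INR/g_CHF = 67.378/68.14 = 0.9888171.
The CHF side grows by e^(0.0374×9/12) = 1.0284471.
Hence g_INR = 1.0169461.
Take logs: ln 1.0169461 / (9/12) = 0.022405, so 2.24%.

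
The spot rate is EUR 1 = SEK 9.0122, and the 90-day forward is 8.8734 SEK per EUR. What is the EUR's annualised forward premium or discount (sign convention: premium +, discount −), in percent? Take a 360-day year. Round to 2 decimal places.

T = 90/360 years.
(F − S)/S = (8.8734 − 9.0122)/9.0122 = -0.0154013.
Annualise by dividing by T: -0.0154013 / (90/360) = -0.061605 → -6.16%.

-6.16%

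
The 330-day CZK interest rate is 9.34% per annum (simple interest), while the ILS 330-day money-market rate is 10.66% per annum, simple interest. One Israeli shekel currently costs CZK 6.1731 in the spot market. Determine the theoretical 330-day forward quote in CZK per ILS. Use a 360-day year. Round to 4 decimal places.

6.1051

T = 330/360 years.
CZK accumulates by 1 + 0.0934×330/360 = 1.0856167.
Growth of 1 ILS over T: 1 + 0.1066×330/360 = 1.0977167.
CIP: F = S · (grow CZK)/(grow ILS) = 6.1731 × 1.0856167/1.0977167 = 6.105055 CZK per ILS.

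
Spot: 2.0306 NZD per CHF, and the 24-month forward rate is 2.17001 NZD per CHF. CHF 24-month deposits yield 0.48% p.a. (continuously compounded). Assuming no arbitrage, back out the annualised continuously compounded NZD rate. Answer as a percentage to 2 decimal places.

T = 2 years.
CIP gives F = S · g_NZD/g_CHF, so g_NZD/g_CHF = 2.17001/2.0306 = 1.0686546.
CHF growth factor: e^(0.0048×2) = 1.0096462.
That pins the NZD growth at 1.0789631.
r = ln(1.0789631)/2 = 0.038000 → 3.80%.

3.80%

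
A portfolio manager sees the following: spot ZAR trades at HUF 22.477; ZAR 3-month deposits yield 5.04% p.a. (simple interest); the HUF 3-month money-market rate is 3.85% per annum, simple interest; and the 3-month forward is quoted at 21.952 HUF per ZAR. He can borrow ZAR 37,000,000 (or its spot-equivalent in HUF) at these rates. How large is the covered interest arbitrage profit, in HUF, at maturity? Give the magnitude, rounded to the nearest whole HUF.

HUF 17,195,599

T = 3/12 years.
Keep in ZAR, deliver into the forward: 37,000,000·1.012600·21.952 = HUF 822,458,022.40.
Swap to HUF now, deposit: 37,000,000·22.477·1.009625 = HUF 839,653,621.63.
The quoted forward undervalues ZAR, so borrow ZAR, convert to HUF at spot, deposit the HUF at 3.85%, and buy ZAR forward at 21.952 to cover the loan.
Profit = 839,653,621.63 − 822,458,022.40 = HUF 17,195,599.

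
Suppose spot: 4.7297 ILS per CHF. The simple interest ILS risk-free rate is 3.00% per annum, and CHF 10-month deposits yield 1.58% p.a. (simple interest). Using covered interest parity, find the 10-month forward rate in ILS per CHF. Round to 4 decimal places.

4.7849

T = 10/12 years.
ILS growth factor: 1 + 0.0300×10/12 = 1.025000.
Growth of 1 CHF over T: 1 + 0.0158×10/12 = 1.0131667.
So F = 4.7297 × 1.025000 / 1.0131667 = 4.784941 (ILS/CHF).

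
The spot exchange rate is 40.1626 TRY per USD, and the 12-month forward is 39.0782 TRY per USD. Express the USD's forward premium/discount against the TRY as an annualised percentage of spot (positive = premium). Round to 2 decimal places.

T = 1 year.
USD trades forward at -2.70002% vs spot over the period.
Per annum: -0.0270002 / 1 = -0.027000 = -2.70%.

-2.70%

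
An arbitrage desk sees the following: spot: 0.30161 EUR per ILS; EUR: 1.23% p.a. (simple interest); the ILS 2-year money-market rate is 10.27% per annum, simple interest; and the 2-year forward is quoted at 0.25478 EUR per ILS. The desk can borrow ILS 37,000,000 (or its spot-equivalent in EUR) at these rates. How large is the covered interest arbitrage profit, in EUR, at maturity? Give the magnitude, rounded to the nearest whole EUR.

EUR 70,958

T = 2 years.
Invest the ILS and cover forward: 37,000,000 × 1.205400 × 0.25478 = EUR 11,363,137.04.
Convert at spot and invest in EUR: 37,000,000 × 0.30161 × 1.024600 = EUR 11,434,095.42.
The quoted forward undervalues ILS, so borrow ILS, convert to EUR at spot, deposit the EUR at 1.23%, and buy ILS forward at 0.25478 to cover the loan.
The gap between the two covered legs is EUR 70,958.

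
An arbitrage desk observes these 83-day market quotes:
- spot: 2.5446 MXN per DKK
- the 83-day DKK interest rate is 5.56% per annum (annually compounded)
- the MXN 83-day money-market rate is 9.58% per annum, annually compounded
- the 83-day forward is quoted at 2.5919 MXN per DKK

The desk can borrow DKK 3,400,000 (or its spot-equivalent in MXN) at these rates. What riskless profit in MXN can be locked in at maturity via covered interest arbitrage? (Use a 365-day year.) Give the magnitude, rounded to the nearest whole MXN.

T = 83/365 years.
Invest the DKK and cover forward: 3,400,000 × 1.012380322 × 2.5919 = MXN 8,921,561.09.
Convert at spot and invest in MXN: 3,400,000 × 2.5446 × 1.021021266 = MXN 8,833,508.43.
The quoted forward overvalues DKK, so borrow MXN, buy DKK at spot, deposit the DKK at 5.56%, and sell the proceeds forward at 2.5919.
The gap between the two covered legs is MXN 88,053.

MXN 88,053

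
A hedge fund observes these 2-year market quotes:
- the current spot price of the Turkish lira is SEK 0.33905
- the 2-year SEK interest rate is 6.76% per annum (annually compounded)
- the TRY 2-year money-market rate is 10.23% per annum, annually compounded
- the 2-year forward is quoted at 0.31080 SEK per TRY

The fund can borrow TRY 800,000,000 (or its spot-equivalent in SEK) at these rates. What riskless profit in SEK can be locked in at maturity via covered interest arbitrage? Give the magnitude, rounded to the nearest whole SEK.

SEK 7,037,316

T = 2 years.
Invest the TRY and cover forward: 800,000,000 × 1.21506529 × 0.31080 = SEK 302,113,833.71.
Convert at spot and invest in SEK: 800,000,000 × 0.33905 × 1.13976976 = SEK 309,151,149.70.
The quoted forward undervalues TRY, so borrow TRY, convert to SEK at spot, deposit the SEK at 6.76%, and buy TRY forward at 0.31080 to cover the loan.
Profit = 309,151,149.70 − 302,113,833.71 = SEK 7,037,316.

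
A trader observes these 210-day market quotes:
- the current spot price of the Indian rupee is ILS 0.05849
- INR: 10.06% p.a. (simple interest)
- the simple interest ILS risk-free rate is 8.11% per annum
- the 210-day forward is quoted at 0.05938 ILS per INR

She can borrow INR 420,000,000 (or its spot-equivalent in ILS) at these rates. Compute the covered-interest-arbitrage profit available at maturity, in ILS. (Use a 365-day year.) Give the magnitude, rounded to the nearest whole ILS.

T = 210/365 years.
Invest the INR and cover forward: 420,000,000 × 1.0578794521 × 0.05938 = ILS 26,383,090.38.
Convert at spot and invest in ILS: 420,000,000 × 0.05849 × 1.046660274 = ILS 25,712,046.96.
The quoted forward overvalues INR, so borrow ILS, buy INR at spot, deposit the INR at 10.06%, and sell the proceeds forward at 0.05938.
The gap between the two covered legs is ILS 671,043.

ILS 671,043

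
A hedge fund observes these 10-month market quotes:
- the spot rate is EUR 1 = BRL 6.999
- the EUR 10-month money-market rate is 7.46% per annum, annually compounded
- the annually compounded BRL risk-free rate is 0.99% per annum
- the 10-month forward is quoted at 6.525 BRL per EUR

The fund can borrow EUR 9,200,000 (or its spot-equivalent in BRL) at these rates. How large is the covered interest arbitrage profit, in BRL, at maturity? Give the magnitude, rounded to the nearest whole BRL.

T = 10/12 years.
Keep in EUR, deliver into the forward: 9,200,000·1.0617909764·6.525 = BRL 63,739,312.31.
Swap to BRL now, deposit: 9,200,000·6.999·1.0082432198 = BRL 64,921,587.52.
The quoted forward undervalues EUR, so borrow EUR, convert to BRL at spot, deposit the BRL at 0.99%, and buy EUR forward at 6.525 to cover the loan.
The gap between the two covered legs is BRL 1,182,275.

BRL 1,182,275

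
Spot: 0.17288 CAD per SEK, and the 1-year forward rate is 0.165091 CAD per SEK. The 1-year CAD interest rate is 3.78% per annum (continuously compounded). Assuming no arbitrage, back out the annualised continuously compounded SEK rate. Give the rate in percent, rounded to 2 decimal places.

8.39%

T = 1 year.
By CIP, F/S equals the CAD-to-SEK growth ratio: 0.165091/0.17288 = 0.9549456.
CAD growth factor: e^(0.0378×1) = 1.0385235.
That pins the SEK growth at 1.0875211.
Take logs: ln 1.0875211 / 1 = 0.083901, so 8.39%.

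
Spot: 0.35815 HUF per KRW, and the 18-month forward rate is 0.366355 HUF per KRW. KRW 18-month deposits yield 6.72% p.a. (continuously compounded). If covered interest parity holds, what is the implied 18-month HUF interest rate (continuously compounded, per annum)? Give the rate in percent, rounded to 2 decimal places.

T = 18/12 years.
CIP gives F = S · g_HUF/g_KRW, so g_HUF/g_KRW = 0.366355/0.35815 = 1.0229094.
KRW growth factor: e^(0.0672×18/12) = 1.1060554.
So the HUF growth factor = 1.1313945.
r = ln(1.1313945)/(18/12) = 0.082301 → 8.23%.

8.23%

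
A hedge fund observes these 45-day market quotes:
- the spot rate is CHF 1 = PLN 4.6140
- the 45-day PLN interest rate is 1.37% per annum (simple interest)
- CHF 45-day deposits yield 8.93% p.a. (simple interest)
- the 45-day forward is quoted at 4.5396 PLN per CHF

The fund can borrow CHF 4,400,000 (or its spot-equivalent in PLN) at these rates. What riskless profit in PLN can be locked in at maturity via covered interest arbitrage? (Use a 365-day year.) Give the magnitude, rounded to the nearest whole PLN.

T = 45/365 years.
Keep in CHF, deliver into the forward: 4,400,000·1.011009589·4.5396 = PLN 20,194,148.17.
Swap to PLN now, deposit: 4,400,000·4.6140·1.0016890411 = PLN 20,335,890.24.
The quoted forward undervalues CHF, so borrow CHF, convert to PLN at spot, deposit the PLN at 1.37%, and buy CHF forward at 4.5396 to cover the loan.
The gap between the two covered legs is PLN 141,742.

PLN 141,742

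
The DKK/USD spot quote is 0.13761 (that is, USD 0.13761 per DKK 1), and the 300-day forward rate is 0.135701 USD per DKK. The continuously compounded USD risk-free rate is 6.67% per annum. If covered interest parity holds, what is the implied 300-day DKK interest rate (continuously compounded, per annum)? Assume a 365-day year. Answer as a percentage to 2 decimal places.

8.37%

T = 300/365 years.
F/S = 0.135701/0.13761 = 0.9861275 = (growth of USD) / (growth of DKK).
The USD side grows by e^(0.0667×300/365) = 1.0563525.
So the DKK growth factor = 1.0712129.
r = ln(1.0712129)/(300/365) = 0.083696 → 8.37%.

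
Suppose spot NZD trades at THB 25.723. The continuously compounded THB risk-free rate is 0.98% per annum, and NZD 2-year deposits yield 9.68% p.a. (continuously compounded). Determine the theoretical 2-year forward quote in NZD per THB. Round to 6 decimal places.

0.046264

T = 2 years.
THB accumulates by e^(0.0098×2) = 1.0197933.
NZD growth factor: e^(0.0968×2) = 1.2136107.
CIP: F = S · (grow THB)/(grow NZD) = 25.723 × 1.0197933/1.2136107 = 21.61496 THB per NZD.
Quoted the other way: 1/21.61496 = 0.046264 NZD per THB.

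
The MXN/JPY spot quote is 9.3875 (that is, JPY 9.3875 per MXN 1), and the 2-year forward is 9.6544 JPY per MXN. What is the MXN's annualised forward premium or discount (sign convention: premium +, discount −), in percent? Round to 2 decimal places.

T = 2 years.
MXN trades forward at +2.84314% vs spot over the period.
Per annum: 0.0284314 / 2 = 0.014216 = 1.42%.

+1.42%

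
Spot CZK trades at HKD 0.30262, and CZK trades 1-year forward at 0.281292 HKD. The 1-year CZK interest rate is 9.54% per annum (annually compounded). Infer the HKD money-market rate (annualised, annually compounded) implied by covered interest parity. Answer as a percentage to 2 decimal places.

T = 1 year.
CIP gives F = S · g_HKD/g_CZK, so g_HKD/g_CZK = 0.281292/0.30262 = 0.9295222.
CZK growth factor: (1 + 0.0954)^1 = 1.095400.
That pins the HKD growth at 1.0181986.
r = 1.0181986^(1/1) − 1 = 0.018199 → 1.82%.

1.82%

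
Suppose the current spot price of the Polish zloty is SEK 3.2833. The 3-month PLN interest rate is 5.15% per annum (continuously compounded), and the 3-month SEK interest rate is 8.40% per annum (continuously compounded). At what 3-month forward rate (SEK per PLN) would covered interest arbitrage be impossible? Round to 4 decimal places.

3.3101

T = 3/12 years.
SEK growth factor: e^(0.0840×3/12) = 1.0212221.
Growth of 1 PLN over T: e^(0.0515×3/12) = 1.0129582.
So F = 3.2833 × 1.0212221 / 1.0129582 = 3.310086 (SEK/PLN).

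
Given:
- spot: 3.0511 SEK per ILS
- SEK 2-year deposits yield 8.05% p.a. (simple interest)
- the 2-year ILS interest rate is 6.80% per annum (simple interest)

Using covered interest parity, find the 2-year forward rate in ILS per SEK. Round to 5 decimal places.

T = 2 years.
SEK growth factor: 1 + 0.0805×2 = 1.161000.
ILS accumulates by 1 + 0.0680×2 = 1.136000.
CIP: F = S · (grow SEK)/(grow ILS) = 3.0511 × 1.161000/1.136000 = 3.118246 SEK per ILS.
Invert for ILS per SEK: 1 / 3.118246 = 0.32069.

0.32069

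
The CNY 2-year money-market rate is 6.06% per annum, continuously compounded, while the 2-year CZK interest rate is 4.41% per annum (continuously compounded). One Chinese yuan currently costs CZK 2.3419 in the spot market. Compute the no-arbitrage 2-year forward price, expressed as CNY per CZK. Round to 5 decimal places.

0.44133

T = 2 years.
CZK growth factor: e^(0.0441×2) = 1.0922065.
Growth of 1 CNY over T: e^(0.0606×2) = 1.1288507.
So F = 2.3419 × 1.0922065 / 1.1288507 = 2.265878 (CZK/CNY).
Quoted the other way: 1/2.265878 = 0.44133 CNY per CZK.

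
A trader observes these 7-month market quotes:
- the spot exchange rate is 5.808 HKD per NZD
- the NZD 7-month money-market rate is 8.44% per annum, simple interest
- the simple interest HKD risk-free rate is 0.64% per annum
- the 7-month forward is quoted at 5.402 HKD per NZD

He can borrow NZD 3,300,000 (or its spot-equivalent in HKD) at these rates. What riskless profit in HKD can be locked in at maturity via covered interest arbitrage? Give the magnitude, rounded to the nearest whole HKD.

T = 7/12 years.
Route A — deposit NZD, sell forward: 3,300,000 × 1.0492333333 × 5.402 = HKD 18,704,262.94.
Route B — convert at spot, deposit HKD: 3,300,000 × 5.808 × 1.0037333333 = HKD 19,237,954.56.
The quoted forward undervalues NZD, so borrow NZD, convert to HKD at spot, deposit the HKD at 0.64%, and buy NZD forward at 5.402 to cover the loan.
Profit = 19,237,954.56 − 18,704,262.94 = HKD 533,692.

HKD 533,692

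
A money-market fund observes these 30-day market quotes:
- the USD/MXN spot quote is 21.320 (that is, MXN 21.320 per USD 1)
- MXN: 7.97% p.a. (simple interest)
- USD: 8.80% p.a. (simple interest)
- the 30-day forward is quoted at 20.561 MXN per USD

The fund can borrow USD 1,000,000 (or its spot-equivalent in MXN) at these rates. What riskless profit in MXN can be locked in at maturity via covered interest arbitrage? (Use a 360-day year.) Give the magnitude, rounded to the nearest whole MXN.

MXN 749,820

T = 30/360 years.
Invest the USD and cover forward: 1,000,000 × 1.0073333333 × 20.561 = MXN 20,711,780.67.
Convert at spot and invest in MXN: 1,000,000 × 21.320 × 1.0066416667 = MXN 21,461,600.33.
The quoted forward undervalues USD, so borrow USD, convert to MXN at spot, deposit the MXN at 7.97%, and buy USD forward at 20.561 to cover the loan.
Arbitrage profit = |20,711,780.67 − 21,461,600.33| = MXN 749,820.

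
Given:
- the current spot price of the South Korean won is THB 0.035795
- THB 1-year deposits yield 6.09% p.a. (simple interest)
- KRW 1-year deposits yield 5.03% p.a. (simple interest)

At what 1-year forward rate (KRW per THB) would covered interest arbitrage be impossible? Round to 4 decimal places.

T = 1 year.
THB accumulates by 1 + 0.0609×1 = 1.060900.
Growth of 1 KRW over T: 1 + 0.0503×1 = 1.050300.
So F = 0.035795 × 1.060900 / 1.050300 = 0.036156256 (THB/KRW).
Quoted the other way: 1/0.036156256 = 27.6577 KRW per THB.

27.6577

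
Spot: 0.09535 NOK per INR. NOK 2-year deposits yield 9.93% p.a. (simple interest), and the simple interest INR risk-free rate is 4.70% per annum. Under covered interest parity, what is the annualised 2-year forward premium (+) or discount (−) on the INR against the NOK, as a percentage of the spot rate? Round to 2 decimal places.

T = 2 years.
F = S · g_NOK/g_INR = 0.09535 × 1.198600/1.094000 = 0.10446665.
(F − S)/S ÷ T = (0.10446665 − 0.09535)/0.09535/2 = 0.047806 → 4.78%.

+4.78%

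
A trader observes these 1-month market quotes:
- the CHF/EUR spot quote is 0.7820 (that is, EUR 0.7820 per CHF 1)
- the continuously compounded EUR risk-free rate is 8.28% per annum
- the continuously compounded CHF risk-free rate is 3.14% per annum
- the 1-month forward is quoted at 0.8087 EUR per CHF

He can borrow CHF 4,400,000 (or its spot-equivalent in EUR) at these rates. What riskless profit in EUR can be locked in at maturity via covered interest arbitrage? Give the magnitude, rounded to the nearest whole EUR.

T = 1/12 years.
Keep in CHF, deliver into the forward: 4,400,000·1.002620093·0.8087 = EUR 3,567,603.02.
Swap to EUR now, deposit: 4,400,000·0.7820·1.00692386 = EUR 3,464,623.62.
The quoted forward overvalues CHF, so borrow EUR, buy CHF at spot, deposit the CHF at 3.14%, and sell the proceeds forward at 0.8087.
The gap between the two covered legs is EUR 102,979.

EUR 102,979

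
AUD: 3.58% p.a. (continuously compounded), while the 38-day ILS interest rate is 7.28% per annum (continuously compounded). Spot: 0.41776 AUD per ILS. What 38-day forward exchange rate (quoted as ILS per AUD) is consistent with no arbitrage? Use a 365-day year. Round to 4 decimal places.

2.4030

T = 38/365 years.
Growth of 1 AUD over T: e^(0.0358×38/365) = 1.0037341.
ILS growth factor: e^(0.0728×38/365) = 1.007608.
CIP: F = S · (grow AUD)/(grow ILS) = 0.41776 × 1.0037341/1.007608 = 0.4161539 AUD per ILS.
Quoted the other way: 1/0.4161539 = 2.4030 ILS per AUD.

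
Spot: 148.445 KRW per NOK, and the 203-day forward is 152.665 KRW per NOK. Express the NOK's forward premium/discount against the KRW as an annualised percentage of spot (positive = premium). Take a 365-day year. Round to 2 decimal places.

T = 203/365 years.
NOK trades forward at +2.84280% vs spot over the period.
Annualise by dividing by T: 0.0284280 / (203/365) = 0.051114 → 5.11%.

+5.11%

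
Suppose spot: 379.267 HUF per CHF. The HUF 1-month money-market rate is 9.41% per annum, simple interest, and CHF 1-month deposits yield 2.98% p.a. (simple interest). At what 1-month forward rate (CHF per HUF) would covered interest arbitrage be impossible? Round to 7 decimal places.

0.0026226

T = 1/12 years.
HUF growth factor: 1 + 0.0941×1/12 = 1.0078417.
Growth of 1 CHF over T: 1 + 0.0298×1/12 = 1.0024833.
Forward (HUF per CHF) = 379.267 × 1.0078417 / 1.0024833 = 381.2942.
Quoted the other way: 1/381.2942 = 0.0026226 CHF per HUF.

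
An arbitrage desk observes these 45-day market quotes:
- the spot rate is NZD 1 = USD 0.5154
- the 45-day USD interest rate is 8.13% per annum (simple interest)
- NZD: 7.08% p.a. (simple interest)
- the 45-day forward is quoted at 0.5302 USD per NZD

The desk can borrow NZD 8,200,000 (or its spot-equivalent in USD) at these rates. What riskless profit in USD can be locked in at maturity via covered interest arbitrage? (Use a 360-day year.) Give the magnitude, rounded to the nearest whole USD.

USD 116,887

T = 45/360 years.
Invest the NZD and cover forward: 8,200,000 × 1.008850 × 0.5302 = USD 4,386,116.61.
Convert at spot and invest in USD: 8,200,000 × 0.5154 × 1.0101625 = USD 4,269,229.57.
The quoted forward overvalues NZD, so borrow USD, buy NZD at spot, deposit the NZD at 7.08%, and sell the proceeds forward at 0.5302.
Arbitrage profit = |4,386,116.61 − 4,269,229.57| = USD 116,887.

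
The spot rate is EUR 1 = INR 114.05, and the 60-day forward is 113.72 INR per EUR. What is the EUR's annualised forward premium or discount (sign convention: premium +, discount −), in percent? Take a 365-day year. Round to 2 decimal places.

T = 60/365 years.
Period premium: (113.72 − 114.05)/114.05 = -0.0028935.
Annualise by dividing by T: -0.0028935 / (60/365) = -0.017602 → -1.76%.

-1.76%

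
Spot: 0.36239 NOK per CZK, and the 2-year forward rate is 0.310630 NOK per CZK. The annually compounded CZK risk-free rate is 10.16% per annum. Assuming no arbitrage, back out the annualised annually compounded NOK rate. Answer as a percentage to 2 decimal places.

T = 2 years.
F/S = 0.31063/0.36239 = 0.8571705 = (growth of NOK) / (growth of CZK).
The CZK side grows by (1 + 0.1016)^2 = 1.2135226.
Hence g_NOK = 1.0401958.
Annualise: 1.0401958^(1/2) − 1 = 0.019900 = 1.99%.

1.99%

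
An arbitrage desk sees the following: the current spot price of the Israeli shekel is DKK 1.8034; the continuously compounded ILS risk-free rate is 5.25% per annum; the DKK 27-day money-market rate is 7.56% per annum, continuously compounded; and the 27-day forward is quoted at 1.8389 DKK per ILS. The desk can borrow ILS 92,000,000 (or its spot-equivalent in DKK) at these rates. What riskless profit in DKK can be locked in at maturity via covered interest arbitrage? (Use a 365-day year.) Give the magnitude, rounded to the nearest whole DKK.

DKK 2,993,856

T = 27/365 years.
Invest the ILS and cover forward: 92,000,000 × 1.00389111244 × 1.8389 = DKK 169,837,093.73.
Convert at spot and invest in DKK: 92,000,000 × 1.8034 × 1.00560799503 = DKK 166,843,238.16.
The quoted forward overvalues ILS, so borrow DKK, buy ILS at spot, deposit the ILS at 5.25%, and sell the proceeds forward at 1.8389.
Arbitrage profit = |169,837,093.73 − 166,843,238.16| = DKK 2,993,856.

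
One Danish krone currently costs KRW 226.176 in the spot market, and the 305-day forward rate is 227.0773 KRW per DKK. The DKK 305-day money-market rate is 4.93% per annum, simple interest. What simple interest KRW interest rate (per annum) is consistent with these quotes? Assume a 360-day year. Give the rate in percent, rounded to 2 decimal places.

5.42%

T = 305/360 years.
CIP gives F = S · g_KRW/g_DKK, so g_KRW/g_DKK = 227.0773/226.176 = 1.0039849.
The DKK side grows by 1 + 0.0493×305/360 = 1.0417681.
So the KRW growth factor = 1.0459194.
r = (1.0459194 − 1)/(305/360) = 0.054200 → 5.42%.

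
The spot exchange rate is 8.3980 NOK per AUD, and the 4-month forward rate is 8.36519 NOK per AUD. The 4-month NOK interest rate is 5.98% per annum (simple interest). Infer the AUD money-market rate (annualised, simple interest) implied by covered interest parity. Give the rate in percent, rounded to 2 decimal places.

T = 4/12 years.
CIP gives F = S · g_NOK/g_AUD, so g_NOK/g_AUD = 8.36519/8.398 = 0.9960931.
The NOK side grows by 1 + 0.0598×4/12 = 1.0199333.
Hence g_AUD = 1.0239337.
(1.0239337 − 1)/T = 0.071801, i.e. 7.18%.

7.18%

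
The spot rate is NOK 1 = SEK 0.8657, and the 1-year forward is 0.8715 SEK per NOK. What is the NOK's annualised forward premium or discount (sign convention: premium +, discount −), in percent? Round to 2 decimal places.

T = 1 year.
NOK trades forward at +0.66998% vs spot over the period.
Per annum: 0.0066998 / 1 = 0.006700 = 0.67%.

+0.67%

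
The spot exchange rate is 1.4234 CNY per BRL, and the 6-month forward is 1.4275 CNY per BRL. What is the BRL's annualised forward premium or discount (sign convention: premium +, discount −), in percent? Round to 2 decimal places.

T = 6/12 years.
BRL trades forward at +0.28804% vs spot over the period.
×(1/T) gives 0.58% p.a.

+0.58%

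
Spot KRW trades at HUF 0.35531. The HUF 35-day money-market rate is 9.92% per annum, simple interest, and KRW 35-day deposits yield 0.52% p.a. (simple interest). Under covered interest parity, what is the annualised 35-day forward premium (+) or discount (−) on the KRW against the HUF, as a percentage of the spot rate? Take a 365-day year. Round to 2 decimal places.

+9.40%

T = 35/365 years.
CIP forward (HUF per KRW) = 0.35531 × 1.0095123/1.0004986 = 0.35851106.
Annualised premium = (F − S)/S × (1/T) = (0.35851106 − 0.35531)/0.35531 ÷ (35/365) = 9.40%.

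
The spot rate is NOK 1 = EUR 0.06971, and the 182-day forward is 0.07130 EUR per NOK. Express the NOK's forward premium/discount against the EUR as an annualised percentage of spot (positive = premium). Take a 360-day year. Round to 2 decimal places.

T = 182/360 years.
Period premium: (0.07130 − 0.06971)/0.06971 = 0.0228088.
Per annum: 0.0228088 / (182/360) = 0.045116 = 4.51%.

+4.51%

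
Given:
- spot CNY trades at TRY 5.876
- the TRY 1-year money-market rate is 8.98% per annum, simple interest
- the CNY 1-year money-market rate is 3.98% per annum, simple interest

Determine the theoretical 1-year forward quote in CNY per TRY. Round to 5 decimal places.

T = 1 year.
Growth of 1 TRY over T: 1 + 0.0898×1 = 1.089800.
Growth of 1 CNY over T: 1 + 0.0398×1 = 1.039800.
Forward (TRY per CNY) = 5.876 × 1.089800 / 1.039800 = 6.158554.
Quoted the other way: 1/6.158554 = 0.16238 CNY per TRY.

0.16238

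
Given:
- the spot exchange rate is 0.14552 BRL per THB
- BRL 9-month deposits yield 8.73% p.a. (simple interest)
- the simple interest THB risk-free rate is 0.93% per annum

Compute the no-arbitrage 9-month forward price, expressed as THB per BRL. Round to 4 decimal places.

6.4946

T = 9/12 years.
Growth of 1 BRL over T: 1 + 0.0873×9/12 = 1.065475.
Growth of 1 THB over T: 1 + 0.0093×9/12 = 1.006975.
Forward (BRL per THB) = 0.14552 × 1.065475 / 1.006975 = 0.1539740.
Quoted the other way: 1/0.1539740 = 6.4946 THB per BRL.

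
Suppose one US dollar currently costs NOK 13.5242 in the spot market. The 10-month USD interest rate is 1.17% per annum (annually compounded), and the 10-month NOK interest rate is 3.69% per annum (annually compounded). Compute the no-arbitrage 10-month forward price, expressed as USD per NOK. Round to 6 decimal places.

0.072441

T = 10/12 years.
Growth of 1 NOK over T: (1 + 0.0369)^(10/12) = 1.0306568.
USD growth factor: (1 + 0.0117)^(10/12) = 1.0097405.
CIP: F = S · (grow NOK)/(grow USD) = 13.5242 × 1.0306568/1.0097405 = 13.80435 NOK per USD.
Quoted the other way: 1/13.80435 = 0.072441 USD per NOK.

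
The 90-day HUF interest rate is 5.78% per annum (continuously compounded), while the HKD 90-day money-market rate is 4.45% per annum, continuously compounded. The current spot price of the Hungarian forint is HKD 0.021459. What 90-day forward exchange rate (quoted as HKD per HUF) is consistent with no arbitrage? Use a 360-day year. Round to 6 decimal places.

0.021388

T = 90/360 years.
HKD accumulates by e^(0.0445×90/360) = 1.0111871.
Growth of 1 HUF over T: e^(0.0578×90/360) = 1.0145549.
CIP: F = S · (grow HKD)/(grow HUF) = 0.021459 × 1.0111871/1.0145549 = 0.02138777 HKD per HUF.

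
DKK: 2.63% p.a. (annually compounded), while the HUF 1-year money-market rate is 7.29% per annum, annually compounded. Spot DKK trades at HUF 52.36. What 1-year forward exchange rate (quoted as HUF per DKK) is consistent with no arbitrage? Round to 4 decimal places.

T = 1 year.
Growth of 1 HUF over T: (1 + 0.0729)^1 = 1.072900.
DKK growth factor: (1 + 0.0263)^1 = 1.026300.
Forward (HUF per DKK) = 52.36 × 1.072900 / 1.026300 = 54.737449.

54.7374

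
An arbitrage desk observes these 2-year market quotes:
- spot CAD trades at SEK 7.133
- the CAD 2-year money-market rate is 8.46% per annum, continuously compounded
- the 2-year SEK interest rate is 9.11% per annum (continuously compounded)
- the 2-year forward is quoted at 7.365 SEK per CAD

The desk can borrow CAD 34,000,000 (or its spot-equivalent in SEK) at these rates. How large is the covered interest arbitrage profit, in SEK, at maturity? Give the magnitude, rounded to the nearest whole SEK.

SEK 5,583,807

T = 2 years.
Keep in CAD, deliver into the forward: 34,000,000·1.18435698664·7.365 = SEK 296,574,833.02.
Swap to SEK now, deposit: 34,000,000·7.133·1.19985414071 = SEK 290,991,025.91.
The quoted forward overvalues CAD, so borrow SEK, buy CAD at spot, deposit the CAD at 8.46%, and sell the proceeds forward at 7.365.
Profit = 296,574,833.02 − 290,991,025.91 = SEK 5,583,807.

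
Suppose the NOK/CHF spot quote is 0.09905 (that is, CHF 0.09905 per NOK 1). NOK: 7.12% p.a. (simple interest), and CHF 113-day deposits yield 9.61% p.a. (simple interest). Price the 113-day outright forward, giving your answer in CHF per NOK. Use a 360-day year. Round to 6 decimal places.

T = 113/360 years.
Growth of 1 CHF over T: 1 + 0.0961×113/360 = 1.0301647.
NOK growth factor: 1 + 0.0712×113/360 = 1.0223489.
CIP: F = S · (grow CHF)/(grow NOK) = 0.09905 × 1.0301647/1.0223489 = 0.09980723 CHF per NOK.

0.099807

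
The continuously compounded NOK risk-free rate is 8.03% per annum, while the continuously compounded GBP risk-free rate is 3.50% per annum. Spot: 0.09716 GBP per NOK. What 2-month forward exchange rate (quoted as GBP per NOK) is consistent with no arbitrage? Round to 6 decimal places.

T = 2/12 years.
Growth of 1 GBP over T: e^(0.0350×2/12) = 1.0058504.
NOK growth factor: e^(0.0803×2/12) = 1.0134733.
Forward (GBP per NOK) = 0.09716 × 1.0058504 / 1.0134733 = 0.09642921.

0.096429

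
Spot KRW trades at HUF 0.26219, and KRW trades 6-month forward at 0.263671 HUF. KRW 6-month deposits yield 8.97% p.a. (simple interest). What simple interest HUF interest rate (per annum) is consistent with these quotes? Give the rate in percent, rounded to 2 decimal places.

T = 6/12 years.
F/S = 0.263671/0.26219 = 1.0056486 = (growth of HUF) / (growth of KRW).
KRW growth factor: 1 + 0.0897×6/12 = 1.044850.
That pins the HUF growth at 1.0507519.
r = (1.0507519 − 1)/(6/12) = 0.101504 → 10.15%.

10.15%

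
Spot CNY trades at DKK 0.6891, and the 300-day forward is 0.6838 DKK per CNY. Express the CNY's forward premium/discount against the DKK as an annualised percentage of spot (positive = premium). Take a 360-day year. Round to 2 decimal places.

-0.92%

T = 300/360 years.
(F − S)/S = (0.6838 − 0.6891)/0.6891 = -0.0076912.
×(1/T) gives -0.92% p.a.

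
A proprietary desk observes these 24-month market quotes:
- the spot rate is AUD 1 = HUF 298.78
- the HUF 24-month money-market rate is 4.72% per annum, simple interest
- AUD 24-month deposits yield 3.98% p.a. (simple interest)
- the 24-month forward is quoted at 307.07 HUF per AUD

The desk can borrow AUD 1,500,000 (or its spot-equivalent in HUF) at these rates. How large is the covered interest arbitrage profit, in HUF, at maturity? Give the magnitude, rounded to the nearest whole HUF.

T = 2 years.
Keep in AUD, deliver into the forward: 1,500,000·1.079600·307.07 = HUF 497,269,158.00.
Swap to HUF now, deposit: 1,500,000·298.78·1.094400 = HUF 490,477,248.00.
The quoted forward overvalues AUD, so borrow HUF, buy AUD at spot, deposit the AUD at 3.98%, and sell the proceeds forward at 307.07.
Profit = 497,269,158.00 − 490,477,248.00 = HUF 6,791,910.

HUF 6,791,910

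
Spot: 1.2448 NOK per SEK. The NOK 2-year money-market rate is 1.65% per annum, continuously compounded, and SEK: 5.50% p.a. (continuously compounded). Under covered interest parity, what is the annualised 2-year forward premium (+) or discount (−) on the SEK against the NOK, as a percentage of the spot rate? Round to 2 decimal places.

T = 2 years.
CIP forward (NOK per SEK) = 1.2448 × 1.0335505/1.1162781 = 1.1525476.
(F − S)/S ÷ T = (1.1525476 − 1.2448)/1.2448/2 = -0.037055 → -3.71%.

-3.71%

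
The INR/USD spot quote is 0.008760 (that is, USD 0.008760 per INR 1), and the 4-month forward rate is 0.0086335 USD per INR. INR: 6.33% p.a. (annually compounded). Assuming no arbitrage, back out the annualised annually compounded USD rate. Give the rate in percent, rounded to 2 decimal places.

T = 4/12 years.
CIP gives F = S · g_USD/g_INR, so g_USD/g_INR = 0.0086335/0.00876 = 0.9855594.
The INR side grows by (1 + 0.0633)^(4/12) = 1.0206698.
That pins the USD growth at 1.0059307.
Annualise: 1.0059307^(12/4) − 1 = 0.017898 = 1.79%.

1.79%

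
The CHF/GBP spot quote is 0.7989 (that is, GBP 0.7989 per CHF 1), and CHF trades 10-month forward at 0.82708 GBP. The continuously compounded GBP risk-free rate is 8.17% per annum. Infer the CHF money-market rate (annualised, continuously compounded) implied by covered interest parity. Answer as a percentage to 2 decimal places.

4.01%

T = 10/12 years.
CIP gives F = S · g_GBP/g_CHF, so g_GBP/g_CHF = 0.82708/0.7989 = 1.0352735.
The GBP side grows by e^(0.0817×10/12) = 1.0704545.
So the CHF growth factor = 1.0339823.
Take logs: ln 1.0339823 / (10/12) = 0.040101, so 4.01%.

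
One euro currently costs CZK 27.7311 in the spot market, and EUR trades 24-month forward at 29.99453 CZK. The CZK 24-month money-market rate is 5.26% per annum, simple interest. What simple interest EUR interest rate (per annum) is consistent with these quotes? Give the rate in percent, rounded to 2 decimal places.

T = 2 years.
By CIP, F/S equals the CZK-to-EUR growth ratio: 29.99453/27.7311 = 1.0816206.
CZK growth factor: 1 + 0.0526×2 = 1.105200.
So the EUR growth factor = 1.0218001.
(1.0218001 − 1)/T = 0.010900, i.e. 1.09%.

1.09%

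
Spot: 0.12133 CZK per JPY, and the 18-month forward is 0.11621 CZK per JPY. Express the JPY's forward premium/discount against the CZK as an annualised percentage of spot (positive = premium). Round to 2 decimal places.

T = 18/12 years.
Period premium: (0.11621 − 0.12133)/0.12133 = -0.0421990.
Per annum: -0.0421990 / (18/12) = -0.028133 = -2.81%.

-2.81%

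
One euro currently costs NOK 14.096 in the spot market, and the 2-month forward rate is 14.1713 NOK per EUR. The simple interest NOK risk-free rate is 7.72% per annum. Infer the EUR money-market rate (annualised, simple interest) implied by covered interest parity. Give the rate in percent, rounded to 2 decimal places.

T = 2/12 years.
CIP gives F = S · g_NOK/g_EUR, so g_NOK/g_EUR = 14.1713/14.096 = 1.0053419.
The NOK side grows by 1 + 0.0772×2/12 = 1.0128667.
That pins the EUR growth at 1.0074848.
r = (1.0074848 − 1)/(2/12) = 0.044909 → 4.49%.

4.49%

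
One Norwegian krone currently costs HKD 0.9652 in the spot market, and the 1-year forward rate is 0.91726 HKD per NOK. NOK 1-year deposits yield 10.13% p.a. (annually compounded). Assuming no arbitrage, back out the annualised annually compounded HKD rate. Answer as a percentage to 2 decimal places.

T = 1 year.
By CIP, F/S equals the HKD-to-NOK growth ratio: 0.91726/0.9652 = 0.9503315.
The NOK side grows by (1 + 0.1013)^1 = 1.101300.
Hence g_HKD = 1.0466001.
Annualise: 1.0466001^(1/1) − 1 = 0.046600 = 4.66%.

4.66%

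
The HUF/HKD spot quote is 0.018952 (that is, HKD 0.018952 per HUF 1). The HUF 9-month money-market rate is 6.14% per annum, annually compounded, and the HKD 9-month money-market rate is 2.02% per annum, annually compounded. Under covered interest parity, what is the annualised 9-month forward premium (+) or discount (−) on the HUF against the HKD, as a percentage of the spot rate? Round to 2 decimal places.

T = 9/12 years.
No-arbitrage forward: 0.018952 × 1.0151121 / 1.0457053 = 0.018397539 HKD/HUF.
Annualised premium = (F − S)/S × (1/T) = (0.018397539 − 0.018952)/0.018952 ÷ (9/12) = -3.90%.

-3.90%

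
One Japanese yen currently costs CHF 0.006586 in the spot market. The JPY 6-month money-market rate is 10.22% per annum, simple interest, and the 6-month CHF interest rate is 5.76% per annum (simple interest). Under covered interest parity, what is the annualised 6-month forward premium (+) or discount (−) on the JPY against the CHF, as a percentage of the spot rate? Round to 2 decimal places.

T = 6/12 years.
CIP forward (CHF per JPY) = 0.006586 × 1.028800/1.051100 = 0.006446272.
Annualised premium = (F − S)/S × (1/T) = (0.006446272 − 0.006586)/0.006586 ÷ (6/12) = -4.24%.

-4.24%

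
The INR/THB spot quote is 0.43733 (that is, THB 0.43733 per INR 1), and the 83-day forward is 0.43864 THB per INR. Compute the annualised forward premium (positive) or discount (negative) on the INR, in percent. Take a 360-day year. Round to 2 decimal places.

+1.30%

T = 83/360 years.
Period premium: (0.43864 − 0.43733)/0.43733 = 0.0029954.
×(1/T) gives 1.30% p.a.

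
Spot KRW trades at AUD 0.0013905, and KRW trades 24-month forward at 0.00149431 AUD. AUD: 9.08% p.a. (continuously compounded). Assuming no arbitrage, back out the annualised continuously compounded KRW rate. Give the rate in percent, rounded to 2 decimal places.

T = 2 years.
By CIP, F/S equals the AUD-to-KRW growth ratio: 0.00149431/0.0013905 = 1.0746566.
AUD growth factor: e^(0.0908×2) = 1.1991344.
That pins the KRW growth at 1.1158303.
Take logs: ln 1.1158303 / 2 = 0.054799, so 5.48%.

5.48%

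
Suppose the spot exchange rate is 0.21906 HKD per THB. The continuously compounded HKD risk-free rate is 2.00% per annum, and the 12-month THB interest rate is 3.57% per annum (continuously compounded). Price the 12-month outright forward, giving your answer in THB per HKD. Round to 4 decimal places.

4.6372

T = 1 year.
HKD accumulates by e^(0.0200×1) = 1.0202013.
THB accumulates by e^(0.0357×1) = 1.0363449.
CIP: F = S · (grow HKD)/(grow THB) = 0.21906 × 1.0202013/1.0363449 = 0.2156476 HKD per THB.
Invert for THB per HKD: 1 / 0.2156476 = 4.6372.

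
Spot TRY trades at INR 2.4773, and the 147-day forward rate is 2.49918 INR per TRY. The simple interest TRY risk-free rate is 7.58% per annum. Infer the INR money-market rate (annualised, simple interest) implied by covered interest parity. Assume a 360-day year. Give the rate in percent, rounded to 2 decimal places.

T = 147/360 years.
F/S = 2.49918/2.4773 = 1.0088322 = (growth of INR) / (growth of TRY).
TRY growth factor: 1 + 0.0758×147/360 = 1.0309517.
So the INR growth factor = 1.0400573.
r = (1.0400573 − 1)/(147/360) = 0.098100 → 9.81%.

9.81%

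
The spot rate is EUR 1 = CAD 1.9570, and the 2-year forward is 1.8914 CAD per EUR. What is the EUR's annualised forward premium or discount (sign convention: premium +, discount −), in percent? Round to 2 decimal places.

-1.68%

T = 2 years.
EUR trades forward at -3.35207% vs spot over the period.
×(1/T) gives -1.68% p.a.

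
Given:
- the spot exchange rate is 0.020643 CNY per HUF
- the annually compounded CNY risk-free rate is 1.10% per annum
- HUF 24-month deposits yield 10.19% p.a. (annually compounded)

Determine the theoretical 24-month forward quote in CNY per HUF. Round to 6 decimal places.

0.017378

T = 2 years.
CNY accumulates by (1 + 0.0110)^2 = 1.022121.
HUF growth factor: (1 + 0.1019)^2 = 1.2141836.
So F = 0.020643 × 1.022121 / 1.2141836 = 0.01737764 (CNY/HUF).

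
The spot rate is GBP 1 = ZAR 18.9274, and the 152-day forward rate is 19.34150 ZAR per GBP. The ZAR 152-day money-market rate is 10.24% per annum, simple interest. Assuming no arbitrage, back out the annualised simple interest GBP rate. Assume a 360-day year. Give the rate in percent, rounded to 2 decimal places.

4.95%

T = 152/360 years.
By CIP, F/S equals the ZAR-to-GBP growth ratio: 19.3415/18.9274 = 1.0218783.
ZAR growth factor: 1 + 0.1024×152/360 = 1.0432356.
So the GBP growth factor = 1.020900.
r = (1.020900 − 1)/(152/360) = 0.049500 → 4.95%.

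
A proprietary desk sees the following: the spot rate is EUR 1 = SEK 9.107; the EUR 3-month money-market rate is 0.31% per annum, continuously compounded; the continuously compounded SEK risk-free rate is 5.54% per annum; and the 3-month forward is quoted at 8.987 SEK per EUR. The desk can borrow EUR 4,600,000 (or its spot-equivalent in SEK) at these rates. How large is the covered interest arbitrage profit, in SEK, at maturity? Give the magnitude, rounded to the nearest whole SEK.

SEK 1,104,192

T = 3/12 years.
Keep in EUR, deliver into the forward: 4,600,000·1.0007753004·8.987 = SEK 41,372,251.07.
Swap to SEK now, deposit: 4,600,000·9.107·1.0139463556 = SEK 42,476,443.52.
The quoted forward undervalues EUR, so borrow EUR, convert to SEK at spot, deposit the SEK at 5.54%, and buy EUR forward at 8.987 to cover the loan.
Profit = 42,476,443.52 − 41,372,251.07 = SEK 1,104,192.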